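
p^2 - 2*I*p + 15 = (p - 5*I)*(p + 3*I)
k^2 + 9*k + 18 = (k + 3)*(k + 6)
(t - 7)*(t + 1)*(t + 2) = t^3 - 4*t^2 - 19*t - 14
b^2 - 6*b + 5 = (b - 5)*(b - 1)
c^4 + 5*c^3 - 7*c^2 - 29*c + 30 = (c - 2)*(c - 1)*(c + 3)*(c + 5)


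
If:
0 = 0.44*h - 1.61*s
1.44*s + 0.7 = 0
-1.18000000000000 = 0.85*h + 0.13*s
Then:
No Solution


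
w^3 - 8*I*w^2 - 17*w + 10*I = (w - 5*I)*(w - 2*I)*(w - I)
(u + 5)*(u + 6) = u^2 + 11*u + 30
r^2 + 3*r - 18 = (r - 3)*(r + 6)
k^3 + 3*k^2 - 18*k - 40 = (k - 4)*(k + 2)*(k + 5)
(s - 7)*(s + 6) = s^2 - s - 42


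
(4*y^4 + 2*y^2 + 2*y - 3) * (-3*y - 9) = -12*y^5 - 36*y^4 - 6*y^3 - 24*y^2 - 9*y + 27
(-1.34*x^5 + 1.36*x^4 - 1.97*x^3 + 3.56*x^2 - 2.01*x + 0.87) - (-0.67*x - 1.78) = -1.34*x^5 + 1.36*x^4 - 1.97*x^3 + 3.56*x^2 - 1.34*x + 2.65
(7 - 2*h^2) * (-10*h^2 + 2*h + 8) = 20*h^4 - 4*h^3 - 86*h^2 + 14*h + 56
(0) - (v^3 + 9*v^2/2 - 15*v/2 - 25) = -v^3 - 9*v^2/2 + 15*v/2 + 25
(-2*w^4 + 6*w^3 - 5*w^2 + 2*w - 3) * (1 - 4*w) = 8*w^5 - 26*w^4 + 26*w^3 - 13*w^2 + 14*w - 3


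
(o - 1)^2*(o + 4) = o^3 + 2*o^2 - 7*o + 4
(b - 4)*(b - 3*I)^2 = b^3 - 4*b^2 - 6*I*b^2 - 9*b + 24*I*b + 36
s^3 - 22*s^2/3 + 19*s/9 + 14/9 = (s - 7)*(s - 2/3)*(s + 1/3)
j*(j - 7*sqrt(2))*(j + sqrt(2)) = j^3 - 6*sqrt(2)*j^2 - 14*j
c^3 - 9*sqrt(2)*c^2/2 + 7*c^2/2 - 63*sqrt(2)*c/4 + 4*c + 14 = (c + 7/2)*(c - 4*sqrt(2))*(c - sqrt(2)/2)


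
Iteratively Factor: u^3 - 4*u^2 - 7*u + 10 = (u + 2)*(u^2 - 6*u + 5) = (u - 5)*(u + 2)*(u - 1)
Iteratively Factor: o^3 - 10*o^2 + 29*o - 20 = (o - 4)*(o^2 - 6*o + 5) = (o - 5)*(o - 4)*(o - 1)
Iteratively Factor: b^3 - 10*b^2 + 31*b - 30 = (b - 2)*(b^2 - 8*b + 15) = (b - 3)*(b - 2)*(b - 5)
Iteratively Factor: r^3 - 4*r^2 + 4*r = (r - 2)*(r^2 - 2*r) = r*(r - 2)*(r - 2)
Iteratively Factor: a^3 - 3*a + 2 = (a - 1)*(a^2 + a - 2) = (a - 1)*(a + 2)*(a - 1)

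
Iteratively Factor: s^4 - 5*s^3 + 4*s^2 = (s - 1)*(s^3 - 4*s^2) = s*(s - 1)*(s^2 - 4*s) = s^2*(s - 1)*(s - 4)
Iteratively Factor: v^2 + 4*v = (v + 4)*(v)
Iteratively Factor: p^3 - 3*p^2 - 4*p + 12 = (p - 3)*(p^2 - 4) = (p - 3)*(p + 2)*(p - 2)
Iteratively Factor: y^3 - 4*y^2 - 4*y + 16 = (y + 2)*(y^2 - 6*y + 8) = (y - 2)*(y + 2)*(y - 4)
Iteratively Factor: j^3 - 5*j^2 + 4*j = (j - 1)*(j^2 - 4*j) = j*(j - 1)*(j - 4)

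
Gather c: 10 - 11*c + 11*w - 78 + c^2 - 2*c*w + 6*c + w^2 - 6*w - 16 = c^2 + c*(-2*w - 5) + w^2 + 5*w - 84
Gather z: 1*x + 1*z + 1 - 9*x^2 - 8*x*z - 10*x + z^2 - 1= -9*x^2 - 9*x + z^2 + z*(1 - 8*x)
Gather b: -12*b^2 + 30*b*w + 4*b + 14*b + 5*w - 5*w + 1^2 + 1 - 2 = -12*b^2 + b*(30*w + 18)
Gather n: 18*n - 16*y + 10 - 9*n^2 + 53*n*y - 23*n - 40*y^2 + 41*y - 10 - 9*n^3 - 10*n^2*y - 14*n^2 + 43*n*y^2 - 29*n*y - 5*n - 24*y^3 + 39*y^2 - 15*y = -9*n^3 + n^2*(-10*y - 23) + n*(43*y^2 + 24*y - 10) - 24*y^3 - y^2 + 10*y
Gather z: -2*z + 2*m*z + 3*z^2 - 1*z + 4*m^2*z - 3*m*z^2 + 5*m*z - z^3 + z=-z^3 + z^2*(3 - 3*m) + z*(4*m^2 + 7*m - 2)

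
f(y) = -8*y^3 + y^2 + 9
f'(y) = -24*y^2 + 2*y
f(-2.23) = 102.69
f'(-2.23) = -123.81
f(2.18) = -69.13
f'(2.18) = -109.70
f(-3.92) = 506.26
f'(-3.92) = -376.63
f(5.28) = -1140.71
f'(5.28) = -658.52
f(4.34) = -626.14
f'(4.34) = -443.37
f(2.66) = -134.49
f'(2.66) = -164.49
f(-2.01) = 78.00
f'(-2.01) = -100.98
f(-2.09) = 86.40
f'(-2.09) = -109.01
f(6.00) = -1683.00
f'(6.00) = -852.00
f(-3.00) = 234.00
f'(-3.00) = -222.00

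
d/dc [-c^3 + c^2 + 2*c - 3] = -3*c^2 + 2*c + 2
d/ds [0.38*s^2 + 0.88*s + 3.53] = 0.76*s + 0.88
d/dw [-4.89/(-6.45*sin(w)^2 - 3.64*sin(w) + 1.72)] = -(63.081*sin(w) + 17.7996)*cos(w)/(6.45*sin(w)^2 + 3.64*sin(w) - 1.72)^2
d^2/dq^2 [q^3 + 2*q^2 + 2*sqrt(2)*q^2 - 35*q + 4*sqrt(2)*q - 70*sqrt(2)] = 6*q + 4 + 4*sqrt(2)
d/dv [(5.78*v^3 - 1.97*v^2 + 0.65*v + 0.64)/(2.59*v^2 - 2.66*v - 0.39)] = (14.9702*v^4 - 30.7496*v^3 - 3.2059*v^2 - 1.7786*v + 1.4489)/(6.7081*v^4 - 13.7788*v^3 + 5.0554*v^2 + 2.0748*v + 0.1521)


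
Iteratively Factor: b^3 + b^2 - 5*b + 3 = (b - 1)*(b^2 + 2*b - 3) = (b - 1)*(b + 3)*(b - 1)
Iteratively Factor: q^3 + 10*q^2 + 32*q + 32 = (q + 2)*(q^2 + 8*q + 16) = (q + 2)*(q + 4)*(q + 4)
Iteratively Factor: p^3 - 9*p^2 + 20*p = (p - 4)*(p^2 - 5*p) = p*(p - 4)*(p - 5)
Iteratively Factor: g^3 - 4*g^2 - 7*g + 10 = (g - 1)*(g^2 - 3*g - 10) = (g - 5)*(g - 1)*(g + 2)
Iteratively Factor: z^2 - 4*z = (z)*(z - 4)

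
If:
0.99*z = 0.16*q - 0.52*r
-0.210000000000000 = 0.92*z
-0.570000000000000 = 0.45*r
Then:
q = -5.53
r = -1.27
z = -0.23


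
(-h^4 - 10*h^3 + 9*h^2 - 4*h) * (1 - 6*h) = 6*h^5 + 59*h^4 - 64*h^3 + 33*h^2 - 4*h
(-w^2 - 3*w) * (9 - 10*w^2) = 10*w^4 + 30*w^3 - 9*w^2 - 27*w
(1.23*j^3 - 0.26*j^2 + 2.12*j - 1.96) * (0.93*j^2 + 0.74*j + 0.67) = 1.1439*j^5 + 0.6684*j^4 + 2.6033*j^3 - 0.4282*j^2 - 0.0299999999999998*j - 1.3132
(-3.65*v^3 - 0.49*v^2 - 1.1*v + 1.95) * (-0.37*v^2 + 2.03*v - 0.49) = 1.3505*v^5 - 7.2282*v^4 + 1.2008*v^3 - 2.7144*v^2 + 4.4975*v - 0.9555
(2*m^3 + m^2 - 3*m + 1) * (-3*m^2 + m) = -6*m^5 - m^4 + 10*m^3 - 6*m^2 + m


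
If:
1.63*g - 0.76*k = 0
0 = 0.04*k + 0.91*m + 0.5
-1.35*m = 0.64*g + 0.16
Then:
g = 1.13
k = 2.43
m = -0.66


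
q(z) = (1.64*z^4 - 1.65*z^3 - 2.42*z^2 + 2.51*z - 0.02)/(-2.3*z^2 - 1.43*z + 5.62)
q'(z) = (4.6*z + 1.43)*(1.64*z^4 - 1.65*z^3 - 2.42*z^2 + 2.51*z - 0.02)/(-2.3*z^2 - 1.43*z + 5.62)^2 + (6.56*z^3 - 4.95*z^2 - 4.84*z + 2.51)/(-2.3*z^2 - 1.43*z + 5.62)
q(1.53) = -0.63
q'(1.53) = -0.85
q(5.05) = -13.36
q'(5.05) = -6.09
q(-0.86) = -0.39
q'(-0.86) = -0.03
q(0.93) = 0.05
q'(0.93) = -0.30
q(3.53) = -5.72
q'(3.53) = -3.96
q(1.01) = 0.03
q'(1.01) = -0.27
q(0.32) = 0.10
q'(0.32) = 0.20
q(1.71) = -0.84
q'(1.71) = -1.35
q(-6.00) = -34.69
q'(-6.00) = 9.56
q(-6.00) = -34.69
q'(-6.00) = 9.56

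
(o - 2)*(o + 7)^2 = o^3 + 12*o^2 + 21*o - 98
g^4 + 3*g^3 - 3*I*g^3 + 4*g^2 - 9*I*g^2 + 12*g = g*(g + 3)*(g - 4*I)*(g + I)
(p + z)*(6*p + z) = 6*p^2 + 7*p*z + z^2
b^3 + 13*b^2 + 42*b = b*(b + 6)*(b + 7)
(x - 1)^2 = x^2 - 2*x + 1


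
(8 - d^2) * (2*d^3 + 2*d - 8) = -2*d^5 + 14*d^3 + 8*d^2 + 16*d - 64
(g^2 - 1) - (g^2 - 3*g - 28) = 3*g + 27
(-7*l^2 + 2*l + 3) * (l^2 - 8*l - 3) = -7*l^4 + 58*l^3 + 8*l^2 - 30*l - 9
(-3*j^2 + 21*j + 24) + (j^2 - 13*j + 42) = -2*j^2 + 8*j + 66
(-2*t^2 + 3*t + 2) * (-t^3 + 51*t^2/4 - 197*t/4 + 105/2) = 2*t^5 - 57*t^4/2 + 539*t^3/4 - 909*t^2/4 + 59*t + 105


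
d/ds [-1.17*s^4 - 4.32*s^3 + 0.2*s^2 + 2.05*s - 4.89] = -4.68*s^3 - 12.96*s^2 + 0.4*s + 2.05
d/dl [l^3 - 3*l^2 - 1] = 3*l*(l - 2)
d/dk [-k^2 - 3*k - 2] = -2*k - 3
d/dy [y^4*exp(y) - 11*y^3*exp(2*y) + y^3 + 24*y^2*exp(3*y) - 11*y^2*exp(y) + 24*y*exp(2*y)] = y^4*exp(y) - 22*y^3*exp(2*y) + 4*y^3*exp(y) + 72*y^2*exp(3*y) - 33*y^2*exp(2*y) - 11*y^2*exp(y) + 3*y^2 + 48*y*exp(3*y) + 48*y*exp(2*y) - 22*y*exp(y) + 24*exp(2*y)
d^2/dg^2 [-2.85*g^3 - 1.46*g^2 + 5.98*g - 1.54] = -17.1*g - 2.92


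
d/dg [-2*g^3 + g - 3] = 1 - 6*g^2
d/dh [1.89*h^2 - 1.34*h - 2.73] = 3.78*h - 1.34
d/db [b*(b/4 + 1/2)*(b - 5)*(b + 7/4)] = b^3 - 15*b^2/16 - 61*b/8 - 35/8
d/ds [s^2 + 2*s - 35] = 2*s + 2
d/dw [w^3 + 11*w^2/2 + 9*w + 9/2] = 3*w^2 + 11*w + 9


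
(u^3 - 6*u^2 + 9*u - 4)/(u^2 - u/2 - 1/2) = 2*(u^2 - 5*u + 4)/(2*u + 1)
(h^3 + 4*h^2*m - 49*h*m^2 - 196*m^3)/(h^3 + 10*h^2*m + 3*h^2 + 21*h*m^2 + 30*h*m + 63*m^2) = (h^2 - 3*h*m - 28*m^2)/(h^2 + 3*h*m + 3*h + 9*m)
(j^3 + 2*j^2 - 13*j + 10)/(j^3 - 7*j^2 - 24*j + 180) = (j^2 - 3*j + 2)/(j^2 - 12*j + 36)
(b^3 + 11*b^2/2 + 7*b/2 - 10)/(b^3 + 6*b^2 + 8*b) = (2*b^2 + 3*b - 5)/(2*b*(b + 2))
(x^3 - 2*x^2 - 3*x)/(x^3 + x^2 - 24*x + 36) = x*(x + 1)/(x^2 + 4*x - 12)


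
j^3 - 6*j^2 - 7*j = j*(j - 7)*(j + 1)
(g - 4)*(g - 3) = g^2 - 7*g + 12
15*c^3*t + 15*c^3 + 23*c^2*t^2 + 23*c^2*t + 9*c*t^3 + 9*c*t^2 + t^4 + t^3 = (c + t)*(3*c + t)*(5*c + t)*(t + 1)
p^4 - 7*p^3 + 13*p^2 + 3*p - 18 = (p - 3)^2*(p - 2)*(p + 1)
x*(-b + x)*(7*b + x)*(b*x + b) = -7*b^3*x^2 - 7*b^3*x + 6*b^2*x^3 + 6*b^2*x^2 + b*x^4 + b*x^3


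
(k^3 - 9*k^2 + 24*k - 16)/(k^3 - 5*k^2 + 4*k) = (k - 4)/k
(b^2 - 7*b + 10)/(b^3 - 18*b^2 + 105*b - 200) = (b - 2)/(b^2 - 13*b + 40)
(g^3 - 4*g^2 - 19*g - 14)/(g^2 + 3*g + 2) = g - 7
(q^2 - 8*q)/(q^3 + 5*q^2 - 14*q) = (q - 8)/(q^2 + 5*q - 14)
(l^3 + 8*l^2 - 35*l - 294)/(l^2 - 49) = (l^2 + l - 42)/(l - 7)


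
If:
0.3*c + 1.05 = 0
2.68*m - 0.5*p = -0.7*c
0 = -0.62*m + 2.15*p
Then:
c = -3.50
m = 0.97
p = 0.28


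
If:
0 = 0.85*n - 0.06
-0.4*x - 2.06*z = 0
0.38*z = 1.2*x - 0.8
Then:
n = 0.07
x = 0.63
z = -0.12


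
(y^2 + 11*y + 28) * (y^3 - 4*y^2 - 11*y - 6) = y^5 + 7*y^4 - 27*y^3 - 239*y^2 - 374*y - 168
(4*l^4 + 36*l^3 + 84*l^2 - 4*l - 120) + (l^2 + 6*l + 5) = 4*l^4 + 36*l^3 + 85*l^2 + 2*l - 115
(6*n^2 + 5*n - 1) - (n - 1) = 6*n^2 + 4*n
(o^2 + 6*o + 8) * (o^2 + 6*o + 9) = o^4 + 12*o^3 + 53*o^2 + 102*o + 72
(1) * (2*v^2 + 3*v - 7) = 2*v^2 + 3*v - 7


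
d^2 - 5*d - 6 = (d - 6)*(d + 1)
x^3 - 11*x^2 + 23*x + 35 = (x - 7)*(x - 5)*(x + 1)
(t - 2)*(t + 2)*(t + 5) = t^3 + 5*t^2 - 4*t - 20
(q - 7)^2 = q^2 - 14*q + 49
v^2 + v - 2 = (v - 1)*(v + 2)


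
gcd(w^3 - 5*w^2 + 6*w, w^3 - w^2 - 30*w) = w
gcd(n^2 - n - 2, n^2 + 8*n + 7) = n + 1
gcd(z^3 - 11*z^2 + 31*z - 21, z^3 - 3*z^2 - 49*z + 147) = z^2 - 10*z + 21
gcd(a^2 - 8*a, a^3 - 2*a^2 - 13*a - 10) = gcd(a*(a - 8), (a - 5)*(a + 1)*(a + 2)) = 1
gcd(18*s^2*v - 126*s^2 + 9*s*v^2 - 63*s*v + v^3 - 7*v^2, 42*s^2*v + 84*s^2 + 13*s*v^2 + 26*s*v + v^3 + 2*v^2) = 6*s + v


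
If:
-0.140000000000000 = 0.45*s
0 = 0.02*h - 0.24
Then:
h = 12.00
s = -0.31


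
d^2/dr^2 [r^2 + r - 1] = 2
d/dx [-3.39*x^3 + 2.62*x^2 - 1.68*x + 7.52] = -10.17*x^2 + 5.24*x - 1.68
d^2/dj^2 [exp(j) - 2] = exp(j)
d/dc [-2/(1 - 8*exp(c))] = -16*exp(c)/(8*exp(c) - 1)^2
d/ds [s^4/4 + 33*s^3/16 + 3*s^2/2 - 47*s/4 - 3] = s^3 + 99*s^2/16 + 3*s - 47/4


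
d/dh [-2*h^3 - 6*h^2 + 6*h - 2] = -6*h^2 - 12*h + 6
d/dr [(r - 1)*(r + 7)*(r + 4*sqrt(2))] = 3*r^2 + 8*sqrt(2)*r + 12*r - 7 + 24*sqrt(2)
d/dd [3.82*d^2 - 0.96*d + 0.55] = 7.64*d - 0.96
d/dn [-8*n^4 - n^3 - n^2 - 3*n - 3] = -32*n^3 - 3*n^2 - 2*n - 3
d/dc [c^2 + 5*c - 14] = 2*c + 5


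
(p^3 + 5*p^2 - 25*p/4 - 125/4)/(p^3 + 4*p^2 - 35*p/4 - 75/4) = (2*p + 5)/(2*p + 3)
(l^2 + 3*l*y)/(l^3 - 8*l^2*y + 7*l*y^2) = (l + 3*y)/(l^2 - 8*l*y + 7*y^2)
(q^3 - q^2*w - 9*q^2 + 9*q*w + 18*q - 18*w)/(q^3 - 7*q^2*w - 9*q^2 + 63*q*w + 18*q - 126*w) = (q - w)/(q - 7*w)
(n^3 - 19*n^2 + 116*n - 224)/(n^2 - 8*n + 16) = (n^2 - 15*n + 56)/(n - 4)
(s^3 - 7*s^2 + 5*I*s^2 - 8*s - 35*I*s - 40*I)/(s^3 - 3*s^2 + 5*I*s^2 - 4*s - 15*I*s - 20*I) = (s - 8)/(s - 4)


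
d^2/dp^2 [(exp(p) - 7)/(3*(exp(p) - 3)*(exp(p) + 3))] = (exp(4*p) - 28*exp(3*p) + 54*exp(2*p) - 252*exp(p) + 81)*exp(p)/(3*(exp(6*p) - 27*exp(4*p) + 243*exp(2*p) - 729))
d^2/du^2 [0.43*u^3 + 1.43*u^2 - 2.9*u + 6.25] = 2.58*u + 2.86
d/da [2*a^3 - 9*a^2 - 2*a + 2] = 6*a^2 - 18*a - 2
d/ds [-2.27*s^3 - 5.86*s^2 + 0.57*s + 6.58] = -6.81*s^2 - 11.72*s + 0.57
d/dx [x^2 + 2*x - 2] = 2*x + 2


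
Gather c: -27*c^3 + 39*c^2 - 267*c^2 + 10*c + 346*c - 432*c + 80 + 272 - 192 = -27*c^3 - 228*c^2 - 76*c + 160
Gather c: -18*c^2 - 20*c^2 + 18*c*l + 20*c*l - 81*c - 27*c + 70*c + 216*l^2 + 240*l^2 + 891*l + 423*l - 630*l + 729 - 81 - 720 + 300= -38*c^2 + c*(38*l - 38) + 456*l^2 + 684*l + 228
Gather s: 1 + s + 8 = s + 9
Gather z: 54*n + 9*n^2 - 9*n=9*n^2 + 45*n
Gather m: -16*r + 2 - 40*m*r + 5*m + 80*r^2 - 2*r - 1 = m*(5 - 40*r) + 80*r^2 - 18*r + 1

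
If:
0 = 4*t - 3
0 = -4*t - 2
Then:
No Solution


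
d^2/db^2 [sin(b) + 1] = -sin(b)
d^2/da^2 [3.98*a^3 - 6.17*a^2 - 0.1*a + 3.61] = 23.88*a - 12.34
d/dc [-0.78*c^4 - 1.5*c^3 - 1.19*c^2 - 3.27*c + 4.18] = -3.12*c^3 - 4.5*c^2 - 2.38*c - 3.27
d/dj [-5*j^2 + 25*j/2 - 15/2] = 25/2 - 10*j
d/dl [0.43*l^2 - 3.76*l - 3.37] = 0.86*l - 3.76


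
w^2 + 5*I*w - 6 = (w + 2*I)*(w + 3*I)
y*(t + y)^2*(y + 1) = t^2*y^2 + t^2*y + 2*t*y^3 + 2*t*y^2 + y^4 + y^3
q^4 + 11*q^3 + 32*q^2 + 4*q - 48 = (q - 1)*(q + 2)*(q + 4)*(q + 6)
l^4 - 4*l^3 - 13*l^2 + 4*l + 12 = (l - 6)*(l - 1)*(l + 1)*(l + 2)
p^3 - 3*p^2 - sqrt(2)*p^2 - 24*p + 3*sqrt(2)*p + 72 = (p - 3)*(p - 4*sqrt(2))*(p + 3*sqrt(2))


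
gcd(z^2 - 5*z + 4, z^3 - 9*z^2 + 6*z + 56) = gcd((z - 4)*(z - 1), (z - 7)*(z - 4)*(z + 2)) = z - 4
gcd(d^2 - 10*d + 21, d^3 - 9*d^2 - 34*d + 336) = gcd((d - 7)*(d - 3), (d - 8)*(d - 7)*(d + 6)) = d - 7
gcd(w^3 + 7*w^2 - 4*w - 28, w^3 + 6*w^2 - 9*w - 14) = w^2 + 5*w - 14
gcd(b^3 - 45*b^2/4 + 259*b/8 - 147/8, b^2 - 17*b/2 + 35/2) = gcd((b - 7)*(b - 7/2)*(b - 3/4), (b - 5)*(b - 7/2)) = b - 7/2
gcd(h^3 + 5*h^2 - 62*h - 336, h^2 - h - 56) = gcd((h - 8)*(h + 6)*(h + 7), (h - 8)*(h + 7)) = h^2 - h - 56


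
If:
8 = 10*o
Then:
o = 4/5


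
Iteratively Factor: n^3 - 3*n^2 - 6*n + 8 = (n + 2)*(n^2 - 5*n + 4) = (n - 1)*(n + 2)*(n - 4)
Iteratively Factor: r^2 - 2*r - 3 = (r - 3)*(r + 1)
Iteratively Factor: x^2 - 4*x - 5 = (x + 1)*(x - 5)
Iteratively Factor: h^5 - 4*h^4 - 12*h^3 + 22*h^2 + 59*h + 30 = (h + 1)*(h^4 - 5*h^3 - 7*h^2 + 29*h + 30) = (h - 5)*(h + 1)*(h^3 - 7*h - 6) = (h - 5)*(h + 1)*(h + 2)*(h^2 - 2*h - 3) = (h - 5)*(h - 3)*(h + 1)*(h + 2)*(h + 1)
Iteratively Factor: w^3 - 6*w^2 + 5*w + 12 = (w - 4)*(w^2 - 2*w - 3) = (w - 4)*(w + 1)*(w - 3)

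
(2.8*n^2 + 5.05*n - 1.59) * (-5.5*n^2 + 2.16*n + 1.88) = -15.4*n^4 - 21.727*n^3 + 24.917*n^2 + 6.0596*n - 2.9892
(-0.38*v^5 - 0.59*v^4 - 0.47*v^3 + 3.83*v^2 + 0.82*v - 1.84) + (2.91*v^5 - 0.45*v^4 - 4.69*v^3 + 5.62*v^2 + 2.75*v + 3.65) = 2.53*v^5 - 1.04*v^4 - 5.16*v^3 + 9.45*v^2 + 3.57*v + 1.81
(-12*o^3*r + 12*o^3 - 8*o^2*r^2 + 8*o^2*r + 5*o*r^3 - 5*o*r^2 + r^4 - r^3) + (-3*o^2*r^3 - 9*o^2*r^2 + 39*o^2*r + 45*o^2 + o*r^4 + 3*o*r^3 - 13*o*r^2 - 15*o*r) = -12*o^3*r + 12*o^3 - 3*o^2*r^3 - 17*o^2*r^2 + 47*o^2*r + 45*o^2 + o*r^4 + 8*o*r^3 - 18*o*r^2 - 15*o*r + r^4 - r^3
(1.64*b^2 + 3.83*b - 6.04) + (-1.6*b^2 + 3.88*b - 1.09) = 0.0399999999999998*b^2 + 7.71*b - 7.13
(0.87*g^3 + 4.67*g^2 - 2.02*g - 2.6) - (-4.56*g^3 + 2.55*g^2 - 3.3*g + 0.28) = 5.43*g^3 + 2.12*g^2 + 1.28*g - 2.88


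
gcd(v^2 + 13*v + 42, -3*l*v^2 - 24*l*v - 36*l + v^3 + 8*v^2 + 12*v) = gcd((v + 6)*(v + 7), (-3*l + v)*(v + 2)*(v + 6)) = v + 6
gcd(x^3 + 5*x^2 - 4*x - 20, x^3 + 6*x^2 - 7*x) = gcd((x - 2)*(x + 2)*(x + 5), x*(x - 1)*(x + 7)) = 1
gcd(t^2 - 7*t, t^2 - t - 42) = t - 7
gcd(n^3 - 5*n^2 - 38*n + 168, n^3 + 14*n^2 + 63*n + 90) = n + 6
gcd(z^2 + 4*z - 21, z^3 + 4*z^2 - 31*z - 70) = z + 7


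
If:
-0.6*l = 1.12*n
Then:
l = -1.86666666666667*n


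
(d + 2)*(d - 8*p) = d^2 - 8*d*p + 2*d - 16*p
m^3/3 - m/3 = m*(m/3 + 1/3)*(m - 1)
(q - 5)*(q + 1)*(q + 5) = q^3 + q^2 - 25*q - 25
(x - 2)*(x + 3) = x^2 + x - 6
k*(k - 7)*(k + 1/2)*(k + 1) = k^4 - 11*k^3/2 - 10*k^2 - 7*k/2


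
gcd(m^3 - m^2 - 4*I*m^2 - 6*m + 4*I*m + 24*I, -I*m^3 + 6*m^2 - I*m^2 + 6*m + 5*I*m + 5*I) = 1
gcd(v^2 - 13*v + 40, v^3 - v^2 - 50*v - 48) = v - 8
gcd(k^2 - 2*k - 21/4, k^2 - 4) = 1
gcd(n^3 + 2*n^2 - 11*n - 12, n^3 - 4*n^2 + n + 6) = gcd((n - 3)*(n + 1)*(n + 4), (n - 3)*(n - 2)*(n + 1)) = n^2 - 2*n - 3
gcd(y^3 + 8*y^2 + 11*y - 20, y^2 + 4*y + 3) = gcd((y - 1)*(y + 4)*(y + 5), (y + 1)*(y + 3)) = 1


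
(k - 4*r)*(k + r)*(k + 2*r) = k^3 - k^2*r - 10*k*r^2 - 8*r^3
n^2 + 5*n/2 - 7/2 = (n - 1)*(n + 7/2)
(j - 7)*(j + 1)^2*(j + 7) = j^4 + 2*j^3 - 48*j^2 - 98*j - 49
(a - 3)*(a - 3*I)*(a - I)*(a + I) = a^4 - 3*a^3 - 3*I*a^3 + a^2 + 9*I*a^2 - 3*a - 3*I*a + 9*I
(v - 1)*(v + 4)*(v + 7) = v^3 + 10*v^2 + 17*v - 28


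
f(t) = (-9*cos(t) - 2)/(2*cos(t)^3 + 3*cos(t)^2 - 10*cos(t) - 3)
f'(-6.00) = -0.37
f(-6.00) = 1.32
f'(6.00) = 0.37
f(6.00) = 1.32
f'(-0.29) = 0.38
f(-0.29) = 1.32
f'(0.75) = -0.55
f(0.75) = 1.08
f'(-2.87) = -0.00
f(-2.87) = 0.87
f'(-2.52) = 0.06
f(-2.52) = 0.88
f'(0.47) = -0.51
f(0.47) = 1.24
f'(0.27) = -0.36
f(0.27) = 1.32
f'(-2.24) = 0.31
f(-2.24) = 0.92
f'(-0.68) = 0.56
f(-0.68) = 1.12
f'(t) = (-9*cos(t) - 2)*(6*sin(t)*cos(t)^2 + 6*sin(t)*cos(t) - 10*sin(t))/(2*cos(t)^3 + 3*cos(t)^2 - 10*cos(t) - 3)^2 + 9*sin(t)/(2*cos(t)^3 + 3*cos(t)^2 - 10*cos(t) - 3) = -(39*cos(t) + 39*cos(2*t)/2 + 9*cos(3*t) + 53/2)*sin(t)/((cos(t) + 3)^2*(3*cos(t) - cos(2*t))^2)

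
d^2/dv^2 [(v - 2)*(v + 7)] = 2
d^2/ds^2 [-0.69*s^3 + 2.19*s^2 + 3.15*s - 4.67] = 4.38 - 4.14*s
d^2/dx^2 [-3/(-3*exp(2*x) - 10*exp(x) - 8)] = 6*(4*(3*exp(x) + 5)^2*exp(x) - (6*exp(x) + 5)*(3*exp(2*x) + 10*exp(x) + 8))*exp(x)/(3*exp(2*x) + 10*exp(x) + 8)^3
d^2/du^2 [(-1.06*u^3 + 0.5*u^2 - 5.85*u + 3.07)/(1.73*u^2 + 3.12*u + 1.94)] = (-3.5527136788005e-15*u^5 + 1.4210854715202e-14*u^4 - 53.9363140000001*u^3 + 6.56480999999997*u^2 + 193.289916*u + 113.743508)/(5.177717*u^6 + 28.013544*u^5 + 67.940214*u^4 + 93.199392*u^3 + 76.187292*u^2 + 35.227296*u + 7.301384)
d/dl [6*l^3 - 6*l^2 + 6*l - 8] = 18*l^2 - 12*l + 6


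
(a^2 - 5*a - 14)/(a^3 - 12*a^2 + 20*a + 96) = (a - 7)/(a^2 - 14*a + 48)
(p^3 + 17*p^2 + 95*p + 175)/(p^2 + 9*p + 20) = (p^2 + 12*p + 35)/(p + 4)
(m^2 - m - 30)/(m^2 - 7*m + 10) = (m^2 - m - 30)/(m^2 - 7*m + 10)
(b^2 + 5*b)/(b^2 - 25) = b/(b - 5)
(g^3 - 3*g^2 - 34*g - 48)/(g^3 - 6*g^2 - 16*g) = (g + 3)/g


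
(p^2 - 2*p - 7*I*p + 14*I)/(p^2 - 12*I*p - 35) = (p - 2)/(p - 5*I)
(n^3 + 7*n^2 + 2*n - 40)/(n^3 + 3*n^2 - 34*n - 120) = (n - 2)/(n - 6)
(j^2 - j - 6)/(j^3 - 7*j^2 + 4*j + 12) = (j^2 - j - 6)/(j^3 - 7*j^2 + 4*j + 12)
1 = 1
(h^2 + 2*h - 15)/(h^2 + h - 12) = (h + 5)/(h + 4)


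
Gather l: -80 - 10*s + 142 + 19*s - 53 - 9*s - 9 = 0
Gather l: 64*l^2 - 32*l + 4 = 64*l^2 - 32*l + 4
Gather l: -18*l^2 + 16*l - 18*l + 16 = -18*l^2 - 2*l + 16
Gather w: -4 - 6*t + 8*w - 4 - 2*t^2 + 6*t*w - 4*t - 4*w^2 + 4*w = -2*t^2 - 10*t - 4*w^2 + w*(6*t + 12) - 8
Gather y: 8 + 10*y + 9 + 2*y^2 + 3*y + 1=2*y^2 + 13*y + 18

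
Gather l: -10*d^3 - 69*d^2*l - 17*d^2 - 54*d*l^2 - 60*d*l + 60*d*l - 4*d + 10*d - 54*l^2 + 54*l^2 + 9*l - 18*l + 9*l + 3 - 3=-10*d^3 - 69*d^2*l - 17*d^2 - 54*d*l^2 + 6*d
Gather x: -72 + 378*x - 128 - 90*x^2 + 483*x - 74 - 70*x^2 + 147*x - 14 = -160*x^2 + 1008*x - 288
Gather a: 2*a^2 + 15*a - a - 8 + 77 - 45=2*a^2 + 14*a + 24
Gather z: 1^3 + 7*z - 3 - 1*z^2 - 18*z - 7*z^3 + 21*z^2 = -7*z^3 + 20*z^2 - 11*z - 2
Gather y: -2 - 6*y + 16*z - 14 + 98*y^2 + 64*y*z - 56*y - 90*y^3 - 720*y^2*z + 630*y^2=-90*y^3 + y^2*(728 - 720*z) + y*(64*z - 62) + 16*z - 16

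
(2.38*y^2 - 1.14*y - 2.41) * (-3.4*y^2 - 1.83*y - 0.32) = -8.092*y^4 - 0.479400000000001*y^3 + 9.5186*y^2 + 4.7751*y + 0.7712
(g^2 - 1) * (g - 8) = g^3 - 8*g^2 - g + 8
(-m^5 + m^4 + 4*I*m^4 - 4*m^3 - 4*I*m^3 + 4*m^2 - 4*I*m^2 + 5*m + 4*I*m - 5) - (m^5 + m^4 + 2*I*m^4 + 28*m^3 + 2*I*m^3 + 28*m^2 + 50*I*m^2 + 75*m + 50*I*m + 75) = -2*m^5 + 2*I*m^4 - 32*m^3 - 6*I*m^3 - 24*m^2 - 54*I*m^2 - 70*m - 46*I*m - 80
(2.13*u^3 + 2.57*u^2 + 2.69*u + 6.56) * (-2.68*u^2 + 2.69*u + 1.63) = -5.7084*u^5 - 1.1579*u^4 + 3.176*u^3 - 6.1556*u^2 + 22.0311*u + 10.6928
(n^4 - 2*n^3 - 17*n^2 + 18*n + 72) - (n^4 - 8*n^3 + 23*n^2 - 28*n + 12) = 6*n^3 - 40*n^2 + 46*n + 60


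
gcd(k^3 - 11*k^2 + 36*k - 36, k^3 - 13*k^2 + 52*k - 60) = k^2 - 8*k + 12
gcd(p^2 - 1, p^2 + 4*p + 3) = p + 1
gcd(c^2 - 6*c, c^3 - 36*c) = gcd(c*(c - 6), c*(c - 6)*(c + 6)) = c^2 - 6*c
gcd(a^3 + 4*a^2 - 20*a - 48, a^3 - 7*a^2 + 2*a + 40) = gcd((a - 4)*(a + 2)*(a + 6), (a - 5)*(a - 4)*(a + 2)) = a^2 - 2*a - 8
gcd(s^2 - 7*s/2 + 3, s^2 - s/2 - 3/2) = s - 3/2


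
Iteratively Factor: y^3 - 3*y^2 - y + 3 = (y - 1)*(y^2 - 2*y - 3) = (y - 3)*(y - 1)*(y + 1)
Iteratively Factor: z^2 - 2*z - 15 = (z - 5)*(z + 3)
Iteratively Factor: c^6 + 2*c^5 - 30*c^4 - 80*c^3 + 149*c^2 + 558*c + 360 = (c + 4)*(c^5 - 2*c^4 - 22*c^3 + 8*c^2 + 117*c + 90) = (c + 1)*(c + 4)*(c^4 - 3*c^3 - 19*c^2 + 27*c + 90) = (c + 1)*(c + 2)*(c + 4)*(c^3 - 5*c^2 - 9*c + 45) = (c + 1)*(c + 2)*(c + 3)*(c + 4)*(c^2 - 8*c + 15) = (c - 5)*(c + 1)*(c + 2)*(c + 3)*(c + 4)*(c - 3)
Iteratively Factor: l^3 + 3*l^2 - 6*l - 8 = (l + 4)*(l^2 - l - 2) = (l - 2)*(l + 4)*(l + 1)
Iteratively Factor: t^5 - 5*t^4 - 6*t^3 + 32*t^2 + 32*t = (t + 1)*(t^4 - 6*t^3 + 32*t) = t*(t + 1)*(t^3 - 6*t^2 + 32) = t*(t + 1)*(t + 2)*(t^2 - 8*t + 16) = t*(t - 4)*(t + 1)*(t + 2)*(t - 4)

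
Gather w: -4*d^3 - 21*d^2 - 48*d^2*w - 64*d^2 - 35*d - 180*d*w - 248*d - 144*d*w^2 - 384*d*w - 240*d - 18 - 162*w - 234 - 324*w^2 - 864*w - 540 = -4*d^3 - 85*d^2 - 523*d + w^2*(-144*d - 324) + w*(-48*d^2 - 564*d - 1026) - 792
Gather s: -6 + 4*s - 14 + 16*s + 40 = 20*s + 20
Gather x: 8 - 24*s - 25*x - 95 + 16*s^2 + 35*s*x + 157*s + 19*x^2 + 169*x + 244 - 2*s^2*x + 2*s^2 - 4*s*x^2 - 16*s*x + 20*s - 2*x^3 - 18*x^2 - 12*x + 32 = 18*s^2 + 153*s - 2*x^3 + x^2*(1 - 4*s) + x*(-2*s^2 + 19*s + 132) + 189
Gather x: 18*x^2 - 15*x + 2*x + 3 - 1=18*x^2 - 13*x + 2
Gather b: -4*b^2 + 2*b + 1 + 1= -4*b^2 + 2*b + 2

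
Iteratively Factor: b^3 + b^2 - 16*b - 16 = (b + 1)*(b^2 - 16) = (b + 1)*(b + 4)*(b - 4)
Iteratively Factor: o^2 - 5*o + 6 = (o - 3)*(o - 2)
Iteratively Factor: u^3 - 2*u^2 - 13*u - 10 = (u - 5)*(u^2 + 3*u + 2) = (u - 5)*(u + 1)*(u + 2)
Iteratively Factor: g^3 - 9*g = (g - 3)*(g^2 + 3*g) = g*(g - 3)*(g + 3)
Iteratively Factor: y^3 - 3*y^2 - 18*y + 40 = (y + 4)*(y^2 - 7*y + 10) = (y - 2)*(y + 4)*(y - 5)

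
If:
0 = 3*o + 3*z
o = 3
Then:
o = 3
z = -3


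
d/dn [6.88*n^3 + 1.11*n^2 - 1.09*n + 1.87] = 20.64*n^2 + 2.22*n - 1.09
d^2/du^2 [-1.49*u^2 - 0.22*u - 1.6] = -2.98000000000000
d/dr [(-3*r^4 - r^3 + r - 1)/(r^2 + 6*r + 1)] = (-6*r^5 - 55*r^4 - 24*r^3 - 4*r^2 + 2*r + 7)/(r^4 + 12*r^3 + 38*r^2 + 12*r + 1)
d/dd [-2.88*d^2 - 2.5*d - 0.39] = -5.76*d - 2.5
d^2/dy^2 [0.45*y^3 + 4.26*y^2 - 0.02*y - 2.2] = 2.7*y + 8.52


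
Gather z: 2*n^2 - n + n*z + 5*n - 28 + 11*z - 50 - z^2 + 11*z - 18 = 2*n^2 + 4*n - z^2 + z*(n + 22) - 96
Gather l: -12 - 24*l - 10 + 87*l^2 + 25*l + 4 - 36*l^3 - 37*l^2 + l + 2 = -36*l^3 + 50*l^2 + 2*l - 16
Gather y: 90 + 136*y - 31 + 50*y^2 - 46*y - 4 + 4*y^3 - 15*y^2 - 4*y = 4*y^3 + 35*y^2 + 86*y + 55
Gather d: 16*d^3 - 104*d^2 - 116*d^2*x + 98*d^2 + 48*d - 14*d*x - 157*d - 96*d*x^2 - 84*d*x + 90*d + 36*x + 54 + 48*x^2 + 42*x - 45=16*d^3 + d^2*(-116*x - 6) + d*(-96*x^2 - 98*x - 19) + 48*x^2 + 78*x + 9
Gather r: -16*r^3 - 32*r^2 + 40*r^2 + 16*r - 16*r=-16*r^3 + 8*r^2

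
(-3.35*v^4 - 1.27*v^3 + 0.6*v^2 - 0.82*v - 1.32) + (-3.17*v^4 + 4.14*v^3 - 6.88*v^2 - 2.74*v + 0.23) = -6.52*v^4 + 2.87*v^3 - 6.28*v^2 - 3.56*v - 1.09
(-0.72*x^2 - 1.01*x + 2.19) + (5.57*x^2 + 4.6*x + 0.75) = 4.85*x^2 + 3.59*x + 2.94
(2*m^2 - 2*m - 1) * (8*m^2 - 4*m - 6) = 16*m^4 - 24*m^3 - 12*m^2 + 16*m + 6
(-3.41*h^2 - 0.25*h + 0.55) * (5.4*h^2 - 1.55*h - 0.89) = -18.414*h^4 + 3.9355*h^3 + 6.3924*h^2 - 0.63*h - 0.4895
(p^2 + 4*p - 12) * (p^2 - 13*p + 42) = p^4 - 9*p^3 - 22*p^2 + 324*p - 504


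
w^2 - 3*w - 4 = (w - 4)*(w + 1)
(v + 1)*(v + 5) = v^2 + 6*v + 5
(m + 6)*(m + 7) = m^2 + 13*m + 42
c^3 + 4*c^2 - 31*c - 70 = (c - 5)*(c + 2)*(c + 7)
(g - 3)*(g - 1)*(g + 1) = g^3 - 3*g^2 - g + 3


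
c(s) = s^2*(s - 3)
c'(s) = s^2 + 2*s*(s - 3)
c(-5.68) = -280.04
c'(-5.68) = 130.87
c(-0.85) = -2.78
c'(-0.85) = 7.27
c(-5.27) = -229.68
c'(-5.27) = 114.94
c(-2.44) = -32.39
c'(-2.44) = 32.50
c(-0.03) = -0.00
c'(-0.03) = 0.18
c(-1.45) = -9.36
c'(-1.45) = 15.01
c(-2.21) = -25.45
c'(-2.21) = 27.91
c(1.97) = -4.00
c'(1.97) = -0.18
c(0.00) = 0.00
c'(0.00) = 0.00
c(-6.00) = -324.00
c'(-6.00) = 144.00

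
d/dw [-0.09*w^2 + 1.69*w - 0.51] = 1.69 - 0.18*w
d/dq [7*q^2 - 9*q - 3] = 14*q - 9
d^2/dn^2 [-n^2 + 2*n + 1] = -2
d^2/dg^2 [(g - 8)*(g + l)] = 2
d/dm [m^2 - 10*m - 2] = 2*m - 10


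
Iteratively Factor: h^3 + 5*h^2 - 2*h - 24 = (h + 3)*(h^2 + 2*h - 8) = (h - 2)*(h + 3)*(h + 4)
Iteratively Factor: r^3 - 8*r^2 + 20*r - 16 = (r - 2)*(r^2 - 6*r + 8) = (r - 4)*(r - 2)*(r - 2)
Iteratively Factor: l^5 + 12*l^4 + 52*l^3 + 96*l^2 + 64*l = (l + 4)*(l^4 + 8*l^3 + 20*l^2 + 16*l) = (l + 2)*(l + 4)*(l^3 + 6*l^2 + 8*l) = l*(l + 2)*(l + 4)*(l^2 + 6*l + 8) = l*(l + 2)*(l + 4)^2*(l + 2)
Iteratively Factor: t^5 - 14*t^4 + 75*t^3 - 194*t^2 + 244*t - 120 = (t - 2)*(t^4 - 12*t^3 + 51*t^2 - 92*t + 60) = (t - 2)^2*(t^3 - 10*t^2 + 31*t - 30) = (t - 3)*(t - 2)^2*(t^2 - 7*t + 10) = (t - 5)*(t - 3)*(t - 2)^2*(t - 2)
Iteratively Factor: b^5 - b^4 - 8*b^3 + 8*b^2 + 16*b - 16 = (b - 2)*(b^4 + b^3 - 6*b^2 - 4*b + 8) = (b - 2)^2*(b^3 + 3*b^2 - 4) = (b - 2)^2*(b - 1)*(b^2 + 4*b + 4) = (b - 2)^2*(b - 1)*(b + 2)*(b + 2)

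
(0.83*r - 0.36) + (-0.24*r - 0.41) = 0.59*r - 0.77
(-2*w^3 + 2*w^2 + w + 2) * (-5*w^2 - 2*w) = 10*w^5 - 6*w^4 - 9*w^3 - 12*w^2 - 4*w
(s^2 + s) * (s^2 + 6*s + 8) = s^4 + 7*s^3 + 14*s^2 + 8*s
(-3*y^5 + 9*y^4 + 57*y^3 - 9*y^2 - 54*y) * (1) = -3*y^5 + 9*y^4 + 57*y^3 - 9*y^2 - 54*y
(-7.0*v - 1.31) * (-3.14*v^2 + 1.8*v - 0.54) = 21.98*v^3 - 8.4866*v^2 + 1.422*v + 0.7074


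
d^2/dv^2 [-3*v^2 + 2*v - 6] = -6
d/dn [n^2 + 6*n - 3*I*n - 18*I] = 2*n + 6 - 3*I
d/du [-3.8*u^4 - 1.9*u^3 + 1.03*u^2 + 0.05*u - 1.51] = -15.2*u^3 - 5.7*u^2 + 2.06*u + 0.05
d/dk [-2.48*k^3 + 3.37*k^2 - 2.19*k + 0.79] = -7.44*k^2 + 6.74*k - 2.19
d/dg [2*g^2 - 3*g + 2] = 4*g - 3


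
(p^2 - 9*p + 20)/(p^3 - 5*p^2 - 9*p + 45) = (p - 4)/(p^2 - 9)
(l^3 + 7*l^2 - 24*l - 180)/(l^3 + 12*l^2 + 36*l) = (l - 5)/l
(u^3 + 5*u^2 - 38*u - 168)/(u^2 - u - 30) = (u^2 + 11*u + 28)/(u + 5)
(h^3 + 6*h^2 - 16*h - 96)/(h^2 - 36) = (h^2 - 16)/(h - 6)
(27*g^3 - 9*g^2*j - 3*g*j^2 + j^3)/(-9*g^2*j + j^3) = (-3*g + j)/j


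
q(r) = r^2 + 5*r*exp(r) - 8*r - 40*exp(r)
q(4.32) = -1399.37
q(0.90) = -93.71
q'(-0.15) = -39.07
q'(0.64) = -67.03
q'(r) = 5*r*exp(r) + 2*r - 35*exp(r) - 8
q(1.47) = -151.60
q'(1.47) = -125.32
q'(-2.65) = -16.71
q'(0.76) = -73.19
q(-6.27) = 89.34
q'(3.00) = -403.71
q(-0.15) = -33.85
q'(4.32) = -1006.89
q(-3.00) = 30.26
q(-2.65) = 24.46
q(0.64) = -74.50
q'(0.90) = -81.22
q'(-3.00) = -16.49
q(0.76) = -82.91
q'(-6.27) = -20.67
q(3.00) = -517.14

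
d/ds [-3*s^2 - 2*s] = -6*s - 2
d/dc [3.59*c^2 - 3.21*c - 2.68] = 7.18*c - 3.21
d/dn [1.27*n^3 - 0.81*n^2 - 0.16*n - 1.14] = 3.81*n^2 - 1.62*n - 0.16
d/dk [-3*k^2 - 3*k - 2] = -6*k - 3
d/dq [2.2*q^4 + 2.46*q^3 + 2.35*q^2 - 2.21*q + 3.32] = 8.8*q^3 + 7.38*q^2 + 4.7*q - 2.21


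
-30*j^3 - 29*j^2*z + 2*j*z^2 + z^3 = (-5*j + z)*(j + z)*(6*j + z)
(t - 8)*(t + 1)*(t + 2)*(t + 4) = t^4 - t^3 - 42*t^2 - 104*t - 64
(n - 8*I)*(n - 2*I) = n^2 - 10*I*n - 16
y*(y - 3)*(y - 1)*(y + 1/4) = y^4 - 15*y^3/4 + 2*y^2 + 3*y/4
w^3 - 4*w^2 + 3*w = w*(w - 3)*(w - 1)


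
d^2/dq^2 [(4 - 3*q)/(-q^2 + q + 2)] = 2*((7 - 9*q)*(-q^2 + q + 2) - (2*q - 1)^2*(3*q - 4))/(-q^2 + q + 2)^3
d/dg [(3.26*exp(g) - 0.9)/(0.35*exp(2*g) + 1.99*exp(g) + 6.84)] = (-1.141*exp(2*g) + 0.63*exp(g) + 24.0894)*exp(g)/(0.1225*exp(4*g) + 1.393*exp(3*g) + 8.7481*exp(2*g) + 27.2232*exp(g) + 46.7856)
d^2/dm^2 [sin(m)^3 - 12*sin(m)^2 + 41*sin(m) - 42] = -9*sin(m)^3 + 48*sin(m)^2 - 35*sin(m) - 24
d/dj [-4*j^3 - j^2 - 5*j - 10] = -12*j^2 - 2*j - 5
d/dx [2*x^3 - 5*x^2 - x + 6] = 6*x^2 - 10*x - 1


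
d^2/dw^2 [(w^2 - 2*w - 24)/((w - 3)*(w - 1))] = 2*(2*w^3 - 81*w^2 + 306*w - 327)/(w^6 - 12*w^5 + 57*w^4 - 136*w^3 + 171*w^2 - 108*w + 27)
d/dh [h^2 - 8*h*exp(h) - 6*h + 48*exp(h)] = -8*h*exp(h) + 2*h + 40*exp(h) - 6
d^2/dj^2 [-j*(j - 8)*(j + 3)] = 10 - 6*j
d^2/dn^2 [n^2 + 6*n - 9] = 2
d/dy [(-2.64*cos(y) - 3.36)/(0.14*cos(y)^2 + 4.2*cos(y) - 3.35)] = (0.3696*sin(y)^2 - 0.940799999999999*cos(y) - 23.3256)*sin(y)/(0.14*cos(y)^2 + 4.2*cos(y) - 3.35)^2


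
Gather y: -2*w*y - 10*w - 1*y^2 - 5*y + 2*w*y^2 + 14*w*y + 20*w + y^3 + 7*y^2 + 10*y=10*w + y^3 + y^2*(2*w + 6) + y*(12*w + 5)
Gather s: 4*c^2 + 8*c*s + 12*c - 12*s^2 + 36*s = 4*c^2 + 12*c - 12*s^2 + s*(8*c + 36)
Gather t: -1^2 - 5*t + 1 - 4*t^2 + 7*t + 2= -4*t^2 + 2*t + 2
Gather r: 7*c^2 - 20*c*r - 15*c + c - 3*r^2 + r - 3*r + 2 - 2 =7*c^2 - 14*c - 3*r^2 + r*(-20*c - 2)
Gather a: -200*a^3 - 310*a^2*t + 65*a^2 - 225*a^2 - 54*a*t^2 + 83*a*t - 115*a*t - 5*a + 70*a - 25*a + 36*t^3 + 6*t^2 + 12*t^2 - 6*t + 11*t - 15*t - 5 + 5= -200*a^3 + a^2*(-310*t - 160) + a*(-54*t^2 - 32*t + 40) + 36*t^3 + 18*t^2 - 10*t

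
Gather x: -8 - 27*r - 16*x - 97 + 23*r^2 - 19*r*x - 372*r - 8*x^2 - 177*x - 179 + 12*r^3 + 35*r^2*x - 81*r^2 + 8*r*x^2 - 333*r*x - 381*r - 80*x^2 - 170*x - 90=12*r^3 - 58*r^2 - 780*r + x^2*(8*r - 88) + x*(35*r^2 - 352*r - 363) - 374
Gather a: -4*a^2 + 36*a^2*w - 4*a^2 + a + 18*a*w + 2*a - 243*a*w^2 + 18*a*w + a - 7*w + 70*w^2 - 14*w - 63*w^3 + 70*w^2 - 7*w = a^2*(36*w - 8) + a*(-243*w^2 + 36*w + 4) - 63*w^3 + 140*w^2 - 28*w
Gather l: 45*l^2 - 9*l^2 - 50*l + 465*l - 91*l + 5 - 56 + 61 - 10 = 36*l^2 + 324*l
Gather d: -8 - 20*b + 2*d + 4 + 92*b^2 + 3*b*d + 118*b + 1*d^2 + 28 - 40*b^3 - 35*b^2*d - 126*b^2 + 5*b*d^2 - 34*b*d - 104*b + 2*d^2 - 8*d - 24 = -40*b^3 - 34*b^2 - 6*b + d^2*(5*b + 3) + d*(-35*b^2 - 31*b - 6)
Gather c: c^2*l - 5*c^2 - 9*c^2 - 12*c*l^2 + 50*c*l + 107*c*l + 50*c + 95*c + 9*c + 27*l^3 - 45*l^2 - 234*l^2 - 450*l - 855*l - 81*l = c^2*(l - 14) + c*(-12*l^2 + 157*l + 154) + 27*l^3 - 279*l^2 - 1386*l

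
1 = 1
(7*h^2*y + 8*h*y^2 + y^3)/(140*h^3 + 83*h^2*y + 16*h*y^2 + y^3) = y*(h + y)/(20*h^2 + 9*h*y + y^2)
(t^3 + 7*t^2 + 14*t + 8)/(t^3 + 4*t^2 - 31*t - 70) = (t^2 + 5*t + 4)/(t^2 + 2*t - 35)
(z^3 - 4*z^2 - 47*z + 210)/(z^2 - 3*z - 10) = (z^2 + z - 42)/(z + 2)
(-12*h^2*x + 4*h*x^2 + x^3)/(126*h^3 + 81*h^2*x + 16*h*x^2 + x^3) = x*(-2*h + x)/(21*h^2 + 10*h*x + x^2)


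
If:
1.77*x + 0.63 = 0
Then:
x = -0.36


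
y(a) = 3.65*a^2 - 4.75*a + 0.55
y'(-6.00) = -48.55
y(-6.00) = 160.45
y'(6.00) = 39.05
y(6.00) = 103.45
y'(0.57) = -0.59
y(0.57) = -0.97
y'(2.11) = 10.65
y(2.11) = 6.78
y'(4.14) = 25.47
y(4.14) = 43.44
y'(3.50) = 20.80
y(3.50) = 28.64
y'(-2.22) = -20.96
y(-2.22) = 29.08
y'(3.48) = 20.65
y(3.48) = 28.22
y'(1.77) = 8.17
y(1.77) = 3.58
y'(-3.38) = -29.42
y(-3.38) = 58.30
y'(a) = 7.3*a - 4.75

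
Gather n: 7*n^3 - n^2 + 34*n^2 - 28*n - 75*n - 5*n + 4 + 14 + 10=7*n^3 + 33*n^2 - 108*n + 28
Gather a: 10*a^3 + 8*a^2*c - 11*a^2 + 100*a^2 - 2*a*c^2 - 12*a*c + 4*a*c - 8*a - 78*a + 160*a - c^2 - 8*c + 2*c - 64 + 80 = 10*a^3 + a^2*(8*c + 89) + a*(-2*c^2 - 8*c + 74) - c^2 - 6*c + 16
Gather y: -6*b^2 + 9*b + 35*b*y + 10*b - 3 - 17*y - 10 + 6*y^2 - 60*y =-6*b^2 + 19*b + 6*y^2 + y*(35*b - 77) - 13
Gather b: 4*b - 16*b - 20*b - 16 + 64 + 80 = 128 - 32*b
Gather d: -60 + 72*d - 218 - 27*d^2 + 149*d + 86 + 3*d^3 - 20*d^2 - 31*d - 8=3*d^3 - 47*d^2 + 190*d - 200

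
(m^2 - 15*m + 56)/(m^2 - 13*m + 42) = (m - 8)/(m - 6)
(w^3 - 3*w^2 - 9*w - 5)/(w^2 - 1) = (w^2 - 4*w - 5)/(w - 1)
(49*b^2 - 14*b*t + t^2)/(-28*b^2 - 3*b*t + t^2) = (-7*b + t)/(4*b + t)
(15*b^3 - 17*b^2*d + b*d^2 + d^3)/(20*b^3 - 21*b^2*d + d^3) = (3*b - d)/(4*b - d)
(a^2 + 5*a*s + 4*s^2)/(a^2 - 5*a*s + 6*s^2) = (a^2 + 5*a*s + 4*s^2)/(a^2 - 5*a*s + 6*s^2)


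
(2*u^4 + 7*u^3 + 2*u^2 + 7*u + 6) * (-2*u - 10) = -4*u^5 - 34*u^4 - 74*u^3 - 34*u^2 - 82*u - 60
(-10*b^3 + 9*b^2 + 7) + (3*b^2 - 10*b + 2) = -10*b^3 + 12*b^2 - 10*b + 9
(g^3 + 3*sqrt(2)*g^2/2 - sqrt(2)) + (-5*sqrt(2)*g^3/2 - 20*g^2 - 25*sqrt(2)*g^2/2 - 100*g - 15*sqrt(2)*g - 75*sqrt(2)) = -5*sqrt(2)*g^3/2 + g^3 - 20*g^2 - 11*sqrt(2)*g^2 - 100*g - 15*sqrt(2)*g - 76*sqrt(2)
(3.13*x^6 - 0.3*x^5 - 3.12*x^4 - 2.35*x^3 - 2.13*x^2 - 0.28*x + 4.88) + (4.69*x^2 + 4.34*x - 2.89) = 3.13*x^6 - 0.3*x^5 - 3.12*x^4 - 2.35*x^3 + 2.56*x^2 + 4.06*x + 1.99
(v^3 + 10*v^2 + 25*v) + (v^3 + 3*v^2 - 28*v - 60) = 2*v^3 + 13*v^2 - 3*v - 60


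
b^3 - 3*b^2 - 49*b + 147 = (b - 7)*(b - 3)*(b + 7)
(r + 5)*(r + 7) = r^2 + 12*r + 35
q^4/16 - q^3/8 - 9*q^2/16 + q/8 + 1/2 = (q/4 + 1/4)*(q/4 + 1/2)*(q - 4)*(q - 1)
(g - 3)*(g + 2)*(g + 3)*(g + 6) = g^4 + 8*g^3 + 3*g^2 - 72*g - 108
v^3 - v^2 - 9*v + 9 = (v - 3)*(v - 1)*(v + 3)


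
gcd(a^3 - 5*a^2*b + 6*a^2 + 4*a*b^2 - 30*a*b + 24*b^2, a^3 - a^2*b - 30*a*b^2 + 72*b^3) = a - 4*b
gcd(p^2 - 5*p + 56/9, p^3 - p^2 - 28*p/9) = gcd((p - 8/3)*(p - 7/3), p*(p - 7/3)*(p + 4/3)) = p - 7/3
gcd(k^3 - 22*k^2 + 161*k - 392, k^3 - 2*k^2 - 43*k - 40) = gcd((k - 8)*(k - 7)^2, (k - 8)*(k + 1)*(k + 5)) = k - 8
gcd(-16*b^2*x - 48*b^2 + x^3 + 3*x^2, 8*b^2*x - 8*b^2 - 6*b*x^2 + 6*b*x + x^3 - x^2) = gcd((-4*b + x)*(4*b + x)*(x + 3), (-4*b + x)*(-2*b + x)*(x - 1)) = -4*b + x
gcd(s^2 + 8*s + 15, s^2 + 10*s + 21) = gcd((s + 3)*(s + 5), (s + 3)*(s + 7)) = s + 3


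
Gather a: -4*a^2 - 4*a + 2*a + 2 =-4*a^2 - 2*a + 2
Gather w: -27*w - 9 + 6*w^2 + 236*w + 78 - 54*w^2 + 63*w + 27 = -48*w^2 + 272*w + 96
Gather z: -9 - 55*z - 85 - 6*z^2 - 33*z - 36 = -6*z^2 - 88*z - 130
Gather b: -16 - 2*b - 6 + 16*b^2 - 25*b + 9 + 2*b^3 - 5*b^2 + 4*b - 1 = 2*b^3 + 11*b^2 - 23*b - 14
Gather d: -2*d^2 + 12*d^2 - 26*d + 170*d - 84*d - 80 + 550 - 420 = 10*d^2 + 60*d + 50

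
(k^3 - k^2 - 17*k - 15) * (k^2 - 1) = k^5 - k^4 - 18*k^3 - 14*k^2 + 17*k + 15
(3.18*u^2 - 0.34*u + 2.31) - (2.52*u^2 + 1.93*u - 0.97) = 0.66*u^2 - 2.27*u + 3.28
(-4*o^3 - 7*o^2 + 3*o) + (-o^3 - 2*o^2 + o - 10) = -5*o^3 - 9*o^2 + 4*o - 10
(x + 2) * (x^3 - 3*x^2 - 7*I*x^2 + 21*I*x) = x^4 - x^3 - 7*I*x^3 - 6*x^2 + 7*I*x^2 + 42*I*x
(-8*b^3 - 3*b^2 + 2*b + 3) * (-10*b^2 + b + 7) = 80*b^5 + 22*b^4 - 79*b^3 - 49*b^2 + 17*b + 21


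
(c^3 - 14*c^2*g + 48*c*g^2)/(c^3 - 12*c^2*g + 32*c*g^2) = (c - 6*g)/(c - 4*g)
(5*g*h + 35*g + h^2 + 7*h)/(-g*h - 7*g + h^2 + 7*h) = (-5*g - h)/(g - h)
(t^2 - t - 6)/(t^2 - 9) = (t + 2)/(t + 3)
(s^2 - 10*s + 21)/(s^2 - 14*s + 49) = (s - 3)/(s - 7)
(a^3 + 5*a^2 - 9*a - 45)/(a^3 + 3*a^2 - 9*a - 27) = (a + 5)/(a + 3)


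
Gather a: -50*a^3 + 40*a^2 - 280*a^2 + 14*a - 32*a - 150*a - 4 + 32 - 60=-50*a^3 - 240*a^2 - 168*a - 32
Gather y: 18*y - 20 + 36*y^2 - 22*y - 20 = 36*y^2 - 4*y - 40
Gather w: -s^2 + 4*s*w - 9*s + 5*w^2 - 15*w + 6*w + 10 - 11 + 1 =-s^2 - 9*s + 5*w^2 + w*(4*s - 9)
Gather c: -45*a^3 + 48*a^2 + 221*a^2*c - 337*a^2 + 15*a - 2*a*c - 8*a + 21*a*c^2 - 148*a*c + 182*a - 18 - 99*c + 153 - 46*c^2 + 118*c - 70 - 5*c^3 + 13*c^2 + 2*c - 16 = -45*a^3 - 289*a^2 + 189*a - 5*c^3 + c^2*(21*a - 33) + c*(221*a^2 - 150*a + 21) + 49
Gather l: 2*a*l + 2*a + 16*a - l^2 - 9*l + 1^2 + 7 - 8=18*a - l^2 + l*(2*a - 9)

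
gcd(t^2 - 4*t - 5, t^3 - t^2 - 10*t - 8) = t + 1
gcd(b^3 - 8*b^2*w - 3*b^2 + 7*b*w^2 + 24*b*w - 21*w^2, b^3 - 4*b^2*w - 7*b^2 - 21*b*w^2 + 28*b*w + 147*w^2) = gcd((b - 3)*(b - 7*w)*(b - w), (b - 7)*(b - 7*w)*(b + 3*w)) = -b + 7*w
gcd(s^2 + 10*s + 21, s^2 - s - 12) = s + 3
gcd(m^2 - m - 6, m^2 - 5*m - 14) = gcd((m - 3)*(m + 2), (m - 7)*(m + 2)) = m + 2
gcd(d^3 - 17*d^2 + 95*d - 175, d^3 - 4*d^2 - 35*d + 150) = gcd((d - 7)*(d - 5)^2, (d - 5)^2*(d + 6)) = d^2 - 10*d + 25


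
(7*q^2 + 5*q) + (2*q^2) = 9*q^2 + 5*q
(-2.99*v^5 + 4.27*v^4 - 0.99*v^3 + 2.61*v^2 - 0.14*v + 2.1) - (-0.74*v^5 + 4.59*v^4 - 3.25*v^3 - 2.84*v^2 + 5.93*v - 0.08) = -2.25*v^5 - 0.32*v^4 + 2.26*v^3 + 5.45*v^2 - 6.07*v + 2.18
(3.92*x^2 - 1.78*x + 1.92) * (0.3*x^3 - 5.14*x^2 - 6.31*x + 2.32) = 1.176*x^5 - 20.6828*x^4 - 15.01*x^3 + 10.4574*x^2 - 16.2448*x + 4.4544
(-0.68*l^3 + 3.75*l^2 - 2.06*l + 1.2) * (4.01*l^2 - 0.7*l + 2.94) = -2.7268*l^5 + 15.5135*l^4 - 12.8848*l^3 + 17.279*l^2 - 6.8964*l + 3.528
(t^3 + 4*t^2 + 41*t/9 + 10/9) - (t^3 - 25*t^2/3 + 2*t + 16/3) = 37*t^2/3 + 23*t/9 - 38/9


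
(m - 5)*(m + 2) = m^2 - 3*m - 10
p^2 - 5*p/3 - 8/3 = (p - 8/3)*(p + 1)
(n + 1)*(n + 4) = n^2 + 5*n + 4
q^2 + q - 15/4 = (q - 3/2)*(q + 5/2)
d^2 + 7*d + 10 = (d + 2)*(d + 5)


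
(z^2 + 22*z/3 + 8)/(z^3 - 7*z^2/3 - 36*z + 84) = (3*z + 4)/(3*z^2 - 25*z + 42)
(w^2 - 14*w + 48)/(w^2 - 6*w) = (w - 8)/w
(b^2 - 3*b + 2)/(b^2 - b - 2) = (b - 1)/(b + 1)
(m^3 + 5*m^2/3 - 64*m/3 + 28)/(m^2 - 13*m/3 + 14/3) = m + 6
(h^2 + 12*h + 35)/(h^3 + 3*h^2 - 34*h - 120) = (h + 7)/(h^2 - 2*h - 24)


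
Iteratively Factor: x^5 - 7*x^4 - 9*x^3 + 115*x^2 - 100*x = (x)*(x^4 - 7*x^3 - 9*x^2 + 115*x - 100) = x*(x + 4)*(x^3 - 11*x^2 + 35*x - 25) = x*(x - 1)*(x + 4)*(x^2 - 10*x + 25) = x*(x - 5)*(x - 1)*(x + 4)*(x - 5)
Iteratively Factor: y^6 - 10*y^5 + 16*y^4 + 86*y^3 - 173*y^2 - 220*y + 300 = (y - 1)*(y^5 - 9*y^4 + 7*y^3 + 93*y^2 - 80*y - 300) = (y - 3)*(y - 1)*(y^4 - 6*y^3 - 11*y^2 + 60*y + 100) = (y - 3)*(y - 1)*(y + 2)*(y^3 - 8*y^2 + 5*y + 50) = (y - 5)*(y - 3)*(y - 1)*(y + 2)*(y^2 - 3*y - 10) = (y - 5)^2*(y - 3)*(y - 1)*(y + 2)*(y + 2)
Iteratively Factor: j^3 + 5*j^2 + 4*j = (j)*(j^2 + 5*j + 4) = j*(j + 1)*(j + 4)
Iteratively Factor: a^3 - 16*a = (a)*(a^2 - 16) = a*(a - 4)*(a + 4)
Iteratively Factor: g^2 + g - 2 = (g - 1)*(g + 2)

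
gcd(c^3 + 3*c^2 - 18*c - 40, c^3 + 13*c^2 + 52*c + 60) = c^2 + 7*c + 10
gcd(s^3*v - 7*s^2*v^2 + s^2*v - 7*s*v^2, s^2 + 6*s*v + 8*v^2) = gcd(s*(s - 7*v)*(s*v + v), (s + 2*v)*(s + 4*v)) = 1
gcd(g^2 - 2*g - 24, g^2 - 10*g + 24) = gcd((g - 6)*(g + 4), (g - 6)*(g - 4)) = g - 6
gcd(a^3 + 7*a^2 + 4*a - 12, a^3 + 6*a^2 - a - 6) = a^2 + 5*a - 6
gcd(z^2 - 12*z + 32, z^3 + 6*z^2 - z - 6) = 1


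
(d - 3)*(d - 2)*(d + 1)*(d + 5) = d^4 + d^3 - 19*d^2 + 11*d + 30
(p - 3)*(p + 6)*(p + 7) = p^3 + 10*p^2 + 3*p - 126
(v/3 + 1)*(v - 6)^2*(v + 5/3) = v^4/3 - 22*v^3/9 - 5*v^2 + 36*v + 60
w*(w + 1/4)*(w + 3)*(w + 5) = w^4 + 33*w^3/4 + 17*w^2 + 15*w/4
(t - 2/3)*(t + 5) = t^2 + 13*t/3 - 10/3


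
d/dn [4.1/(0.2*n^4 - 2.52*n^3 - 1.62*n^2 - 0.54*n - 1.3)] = (-3.28*n^3 + 30.996*n^2 + 13.284*n + 2.214)/(-0.2*n^4 + 2.52*n^3 + 1.62*n^2 + 0.54*n + 1.3)^2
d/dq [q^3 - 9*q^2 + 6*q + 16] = 3*q^2 - 18*q + 6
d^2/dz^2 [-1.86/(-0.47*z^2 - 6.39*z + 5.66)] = (-0.821748*z^2 - 11.172276*z + 1.86*(0.94*z + 6.39)*(1.88*z + 12.78) + 9.895944)/(0.47*z^2 + 6.39*z - 5.66)^3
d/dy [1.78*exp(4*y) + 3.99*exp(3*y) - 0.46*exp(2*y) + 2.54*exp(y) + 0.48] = (7.12*exp(3*y) + 11.97*exp(2*y) - 0.92*exp(y) + 2.54)*exp(y)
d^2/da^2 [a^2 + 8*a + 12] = 2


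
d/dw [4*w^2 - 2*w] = 8*w - 2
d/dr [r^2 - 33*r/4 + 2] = 2*r - 33/4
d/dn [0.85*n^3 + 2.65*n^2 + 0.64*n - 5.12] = 2.55*n^2 + 5.3*n + 0.64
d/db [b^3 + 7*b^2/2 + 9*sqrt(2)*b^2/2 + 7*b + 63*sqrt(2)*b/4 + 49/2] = 3*b^2 + 7*b + 9*sqrt(2)*b + 7 + 63*sqrt(2)/4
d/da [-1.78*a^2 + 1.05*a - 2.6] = 1.05 - 3.56*a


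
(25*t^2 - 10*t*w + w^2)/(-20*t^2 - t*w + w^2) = (-5*t + w)/(4*t + w)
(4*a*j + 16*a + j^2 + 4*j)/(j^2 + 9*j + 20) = (4*a + j)/(j + 5)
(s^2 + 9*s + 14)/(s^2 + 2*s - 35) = (s + 2)/(s - 5)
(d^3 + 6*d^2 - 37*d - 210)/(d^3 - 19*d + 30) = (d^2 + d - 42)/(d^2 - 5*d + 6)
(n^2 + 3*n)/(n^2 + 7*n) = (n + 3)/(n + 7)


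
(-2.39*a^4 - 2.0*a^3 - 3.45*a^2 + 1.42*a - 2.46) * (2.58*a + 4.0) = -6.1662*a^5 - 14.72*a^4 - 16.901*a^3 - 10.1364*a^2 - 0.6668*a - 9.84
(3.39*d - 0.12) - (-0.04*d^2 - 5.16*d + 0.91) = 0.04*d^2 + 8.55*d - 1.03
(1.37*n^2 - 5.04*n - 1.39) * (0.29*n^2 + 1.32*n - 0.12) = 0.3973*n^4 + 0.3468*n^3 - 7.2203*n^2 - 1.23*n + 0.1668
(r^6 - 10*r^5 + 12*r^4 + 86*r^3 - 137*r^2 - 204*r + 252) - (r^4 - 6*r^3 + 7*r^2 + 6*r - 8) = r^6 - 10*r^5 + 11*r^4 + 92*r^3 - 144*r^2 - 210*r + 260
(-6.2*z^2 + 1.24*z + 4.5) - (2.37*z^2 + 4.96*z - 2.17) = -8.57*z^2 - 3.72*z + 6.67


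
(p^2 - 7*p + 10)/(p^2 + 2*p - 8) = (p - 5)/(p + 4)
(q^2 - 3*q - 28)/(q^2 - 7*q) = (q + 4)/q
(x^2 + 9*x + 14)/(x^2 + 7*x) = (x + 2)/x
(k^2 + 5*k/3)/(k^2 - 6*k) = (k + 5/3)/(k - 6)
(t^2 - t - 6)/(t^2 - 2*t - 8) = (t - 3)/(t - 4)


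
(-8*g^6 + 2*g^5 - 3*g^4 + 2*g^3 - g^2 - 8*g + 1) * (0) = 0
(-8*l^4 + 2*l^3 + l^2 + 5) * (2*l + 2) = -16*l^5 - 12*l^4 + 6*l^3 + 2*l^2 + 10*l + 10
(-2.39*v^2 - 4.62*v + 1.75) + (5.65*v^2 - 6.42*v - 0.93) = 3.26*v^2 - 11.04*v + 0.82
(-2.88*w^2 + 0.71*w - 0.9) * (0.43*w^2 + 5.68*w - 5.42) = -1.2384*w^4 - 16.0531*w^3 + 19.2554*w^2 - 8.9602*w + 4.878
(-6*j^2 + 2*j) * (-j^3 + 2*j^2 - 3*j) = 6*j^5 - 14*j^4 + 22*j^3 - 6*j^2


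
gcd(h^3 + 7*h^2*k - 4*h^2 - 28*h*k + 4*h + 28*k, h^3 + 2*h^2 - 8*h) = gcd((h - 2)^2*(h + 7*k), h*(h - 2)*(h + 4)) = h - 2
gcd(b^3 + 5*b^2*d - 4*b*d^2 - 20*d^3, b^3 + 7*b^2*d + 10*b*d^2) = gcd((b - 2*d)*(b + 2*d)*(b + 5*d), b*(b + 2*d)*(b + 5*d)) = b^2 + 7*b*d + 10*d^2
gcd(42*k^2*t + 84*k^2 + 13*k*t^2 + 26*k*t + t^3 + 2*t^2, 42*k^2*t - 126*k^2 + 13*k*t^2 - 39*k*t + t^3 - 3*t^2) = 42*k^2 + 13*k*t + t^2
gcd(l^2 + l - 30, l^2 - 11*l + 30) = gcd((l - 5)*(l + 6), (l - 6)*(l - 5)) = l - 5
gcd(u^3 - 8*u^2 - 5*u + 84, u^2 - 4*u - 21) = u^2 - 4*u - 21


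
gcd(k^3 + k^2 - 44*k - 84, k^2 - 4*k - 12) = k + 2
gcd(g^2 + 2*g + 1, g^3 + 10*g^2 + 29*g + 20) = g + 1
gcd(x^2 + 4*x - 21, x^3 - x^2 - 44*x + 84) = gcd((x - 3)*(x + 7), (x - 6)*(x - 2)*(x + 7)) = x + 7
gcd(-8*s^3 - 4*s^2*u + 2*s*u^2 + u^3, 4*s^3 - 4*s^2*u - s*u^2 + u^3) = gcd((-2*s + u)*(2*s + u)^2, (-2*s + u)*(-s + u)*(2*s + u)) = 4*s^2 - u^2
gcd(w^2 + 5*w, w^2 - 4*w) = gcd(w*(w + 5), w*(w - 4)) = w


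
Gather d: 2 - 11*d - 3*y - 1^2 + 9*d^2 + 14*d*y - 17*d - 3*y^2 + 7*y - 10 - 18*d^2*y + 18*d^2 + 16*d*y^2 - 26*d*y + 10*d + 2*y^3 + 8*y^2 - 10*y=d^2*(27 - 18*y) + d*(16*y^2 - 12*y - 18) + 2*y^3 + 5*y^2 - 6*y - 9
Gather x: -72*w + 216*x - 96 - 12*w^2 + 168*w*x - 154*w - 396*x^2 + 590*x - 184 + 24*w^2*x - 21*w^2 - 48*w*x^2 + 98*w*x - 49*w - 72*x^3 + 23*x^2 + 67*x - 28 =-33*w^2 - 275*w - 72*x^3 + x^2*(-48*w - 373) + x*(24*w^2 + 266*w + 873) - 308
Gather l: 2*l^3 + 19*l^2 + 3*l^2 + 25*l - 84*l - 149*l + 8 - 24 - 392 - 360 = 2*l^3 + 22*l^2 - 208*l - 768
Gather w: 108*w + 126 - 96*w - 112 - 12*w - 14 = 0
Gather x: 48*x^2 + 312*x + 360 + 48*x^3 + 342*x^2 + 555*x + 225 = 48*x^3 + 390*x^2 + 867*x + 585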